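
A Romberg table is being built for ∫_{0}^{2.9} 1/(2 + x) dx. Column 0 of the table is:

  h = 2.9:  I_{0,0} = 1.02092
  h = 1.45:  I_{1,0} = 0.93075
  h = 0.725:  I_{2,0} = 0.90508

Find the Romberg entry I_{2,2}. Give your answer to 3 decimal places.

0.896

Richardson extrapolation on the trapezoidal column (denominator 4−1=3):
I_{1,1} = 0.93075 + (0.93075 − 1.02092)/3 = 0.90069
I_{2,1} = 0.90508 + (0.90508 − 0.93075)/3 = 0.89652
I_{2,2} = (16·0.89652 − 0.90069) / 15 = 0.89624
(Column j=1 coincides with Simpson's rule on the same nodes.)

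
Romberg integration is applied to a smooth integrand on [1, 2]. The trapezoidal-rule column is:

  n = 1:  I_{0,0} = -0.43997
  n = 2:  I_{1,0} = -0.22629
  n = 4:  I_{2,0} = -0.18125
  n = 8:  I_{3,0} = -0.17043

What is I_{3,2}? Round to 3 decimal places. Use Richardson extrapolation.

I_{2,1} = -0.18125 + (-0.18125 − (-0.22629))/3 = -0.16624
I_{3,1} = -0.17043 + (-0.17043 − (-0.18125))/3 = -0.16682
I_{3,2} = -0.16682 + (-0.16682 − (-0.16624))/15 = -0.16686
(Column j=1 coincides with Simpson's rule on the same nodes.)

-0.167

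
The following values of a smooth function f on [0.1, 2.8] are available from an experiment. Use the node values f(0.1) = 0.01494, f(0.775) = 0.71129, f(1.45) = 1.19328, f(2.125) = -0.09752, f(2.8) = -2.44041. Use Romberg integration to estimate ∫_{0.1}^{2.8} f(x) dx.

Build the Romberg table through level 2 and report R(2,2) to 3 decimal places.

R(0,0) (trapezoid, 1 panel, h=2.7000): -3.27438
R(1,0) (trapezoid, 2 panels, h=1.3500): -0.02626
R(2,0) (trapezoid, 4 panels, h=0.6750): 0.40116
R(1,1) = -0.02626 + (-0.02626 − (-3.27438))/3 = 1.05645
R(2,1) = 0.40116 + (0.40116 − (-0.02626))/3 = 0.54363
R(2,2) = 0.54363 + (0.54363 − 1.05645)/15 = 0.50944

0.509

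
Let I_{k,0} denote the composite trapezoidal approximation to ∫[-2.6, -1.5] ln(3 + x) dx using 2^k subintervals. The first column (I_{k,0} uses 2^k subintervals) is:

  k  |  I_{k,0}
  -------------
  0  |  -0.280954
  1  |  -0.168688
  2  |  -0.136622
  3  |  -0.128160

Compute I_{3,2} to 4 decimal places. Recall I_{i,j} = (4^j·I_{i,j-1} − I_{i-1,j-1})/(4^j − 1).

-0.1253

I_{2,1} = (4·(-0.136622) − (-0.168688)) / 3 = -0.125933
I_{3,1} = (4·(-0.128160) − (-0.136622)) / 3 = -0.125339
I_{3,2} = -0.125339 + (-0.125339 − (-0.125933))/15 = -0.125299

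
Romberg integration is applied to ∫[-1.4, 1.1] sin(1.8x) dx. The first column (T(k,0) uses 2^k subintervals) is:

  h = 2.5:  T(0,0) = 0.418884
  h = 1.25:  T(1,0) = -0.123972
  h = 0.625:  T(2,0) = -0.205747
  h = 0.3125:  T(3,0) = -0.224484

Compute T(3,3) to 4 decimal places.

T(1,1) = (4·(-0.123972) − 0.418884) / 3 = -0.304924
T(2,1) = -0.205747 + (-0.205747 − (-0.123972))/3 = -0.233005
T(3,1) = (4·(-0.224484) − (-0.205747)) / 3 = -0.230730
T(2,2) = -0.233005 + (-0.233005 − (-0.304924))/15 = -0.228210
T(3,2) = (16·(-0.230730) − (-0.233005)) / 15 = -0.230578
T(3,3) = -0.230578 + (-0.230578 − (-0.228210))/63 = -0.230616

-0.2306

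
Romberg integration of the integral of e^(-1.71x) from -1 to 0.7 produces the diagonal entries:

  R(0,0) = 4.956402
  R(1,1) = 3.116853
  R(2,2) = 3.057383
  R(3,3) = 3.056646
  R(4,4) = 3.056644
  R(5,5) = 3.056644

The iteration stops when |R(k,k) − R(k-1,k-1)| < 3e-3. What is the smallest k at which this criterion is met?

|R(1,1) − R(0,0)| = 1.839549 ≥ 3e-3
|R(2,2) − R(1,1)| = 0.059470 ≥ 3e-3
|R(3,3) − R(2,2)| = 0.000737 < 3e-3

k = 3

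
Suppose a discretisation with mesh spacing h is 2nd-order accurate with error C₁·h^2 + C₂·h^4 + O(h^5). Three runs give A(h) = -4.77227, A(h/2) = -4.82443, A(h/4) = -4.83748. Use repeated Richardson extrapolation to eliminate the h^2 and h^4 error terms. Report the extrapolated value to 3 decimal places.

First eliminate the h^2 term (factor 2^2 = 4):
  B₁ = (4·(-4.82443) − (-4.77227))/3 = -4.84182
  B₂ = (4·(-4.83748) − (-4.82443))/3 = -4.84183
Then eliminate the h^4 term (factor 2^4 = 16):
  (16·(-4.84183) − (-4.84182))/15 = -4.84183

-4.842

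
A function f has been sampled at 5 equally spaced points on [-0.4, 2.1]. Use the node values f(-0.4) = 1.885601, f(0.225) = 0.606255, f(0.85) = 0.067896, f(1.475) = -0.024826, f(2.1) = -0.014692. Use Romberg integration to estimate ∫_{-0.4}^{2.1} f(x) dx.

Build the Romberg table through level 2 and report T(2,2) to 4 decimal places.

T(0,0) (trapezoid, 1 panel, h=2.5000): 2.338636
T(1,0) (trapezoid, 2 panels, h=1.2500): 1.254188
T(2,0) (trapezoid, 4 panels, h=0.6250): 0.990487
T(1,1) = 1.254188 + (1.254188 − 2.338636)/3 = 0.892705
T(2,1) = 0.990487 + (0.990487 − 1.254188)/3 = 0.902587
T(2,2) = 0.902587 + (0.902587 − 0.892705)/15 = 0.903246

0.9032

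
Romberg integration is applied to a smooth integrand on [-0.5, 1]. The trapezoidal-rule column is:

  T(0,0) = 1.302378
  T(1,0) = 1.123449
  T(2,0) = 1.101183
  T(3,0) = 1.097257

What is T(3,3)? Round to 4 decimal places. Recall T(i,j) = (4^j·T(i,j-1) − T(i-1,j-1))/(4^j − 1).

T(1,1) = 1.123449 + (1.123449 − 1.302378)/3 = 1.063806
T(2,1) = 1.101183 + (1.101183 − 1.123449)/3 = 1.093761
T(3,1) = 1.097257 + (1.097257 − 1.101183)/3 = 1.095948
T(2,2) = 1.093761 + (1.093761 − 1.063806)/15 = 1.095758
T(3,2) = 1.095948 + (1.095948 − 1.093761)/15 = 1.096094
T(3,3) = 1.096094 + (1.096094 − 1.095758)/63 = 1.096099

1.0961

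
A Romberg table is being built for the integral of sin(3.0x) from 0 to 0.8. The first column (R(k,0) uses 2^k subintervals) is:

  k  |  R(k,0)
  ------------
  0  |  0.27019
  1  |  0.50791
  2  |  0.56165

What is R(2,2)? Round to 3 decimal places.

0.579

R(1,1) = (4·0.50791 − 0.27019) / 3 = 0.58715
R(2,1) = (4·0.56165 − 0.50791) / 3 = 0.57956
R(2,2) = 0.57956 + (0.57956 − 0.58715)/15 = 0.57905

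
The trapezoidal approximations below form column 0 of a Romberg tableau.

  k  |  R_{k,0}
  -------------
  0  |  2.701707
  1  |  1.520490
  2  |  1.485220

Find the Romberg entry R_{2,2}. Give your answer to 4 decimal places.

1.4966

R_{1,1} = 1.520490 + (1.520490 − 2.701707)/3 = 1.126751
R_{2,1} = 1.485220 + (1.485220 − 1.520490)/3 = 1.473463
R_{2,2} = (16·1.473463 − 1.126751) / 15 = 1.496577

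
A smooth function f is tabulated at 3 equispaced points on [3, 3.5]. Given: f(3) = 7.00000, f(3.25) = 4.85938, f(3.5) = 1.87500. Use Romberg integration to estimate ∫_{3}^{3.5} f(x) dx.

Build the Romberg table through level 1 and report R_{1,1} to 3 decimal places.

2.359

R_{0,0} (trapezoid, 1 panel, h=0.5000): 2.21875
R_{1,0} (trapezoid, 2 panels, h=0.2500): 2.32422
R_{1,1} = 2.32422 + (2.32422 − 2.21875)/3 = 2.35938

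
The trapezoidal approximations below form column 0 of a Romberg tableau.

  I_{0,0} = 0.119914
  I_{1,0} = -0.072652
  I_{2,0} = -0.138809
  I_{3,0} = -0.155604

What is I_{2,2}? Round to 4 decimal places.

-0.1625

I_{1,1} = -0.072652 + (-0.072652 − 0.119914)/3 = -0.136841
I_{2,1} = -0.138809 + (-0.138809 − (-0.072652))/3 = -0.160861
I_{2,2} = -0.160861 + (-0.160861 − (-0.136841))/15 = -0.162462
(Column j=1 coincides with Simpson's rule on the same nodes.)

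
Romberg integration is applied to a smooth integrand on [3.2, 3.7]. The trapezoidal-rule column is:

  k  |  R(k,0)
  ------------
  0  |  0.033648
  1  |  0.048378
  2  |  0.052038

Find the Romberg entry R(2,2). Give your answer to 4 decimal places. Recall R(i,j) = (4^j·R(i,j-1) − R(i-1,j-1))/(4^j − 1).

0.0533

R(1,1) = (4·0.048378 − 0.033648) / 3 = 0.053288
R(2,1) = 0.052038 + (0.052038 − 0.048378)/3 = 0.053258
R(2,2) = (16·0.053258 − 0.053288) / 15 = 0.053256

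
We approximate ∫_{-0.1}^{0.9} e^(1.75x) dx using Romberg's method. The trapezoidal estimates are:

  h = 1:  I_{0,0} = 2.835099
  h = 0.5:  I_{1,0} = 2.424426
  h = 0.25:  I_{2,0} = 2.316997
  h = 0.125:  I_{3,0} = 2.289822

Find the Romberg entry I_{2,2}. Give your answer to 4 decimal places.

I_{1,1} = (4·2.424426 − 2.835099) / 3 = 2.287535
I_{2,1} = 2.316997 + (2.316997 − 2.424426)/3 = 2.281187
I_{2,2} = 2.281187 + (2.281187 − 2.287535)/15 = 2.280764
(Column j=1 coincides with Simpson's rule on the same nodes.)

2.2808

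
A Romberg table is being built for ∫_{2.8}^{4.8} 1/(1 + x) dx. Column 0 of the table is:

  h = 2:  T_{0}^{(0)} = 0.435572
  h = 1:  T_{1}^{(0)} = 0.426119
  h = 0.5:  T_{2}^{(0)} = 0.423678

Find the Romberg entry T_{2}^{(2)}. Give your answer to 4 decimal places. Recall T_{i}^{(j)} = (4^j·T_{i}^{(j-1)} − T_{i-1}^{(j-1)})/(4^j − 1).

0.4229

T_{1}^{(1)} = (4·0.426119 − 0.435572) / 3 = 0.422968
T_{2}^{(1)} = (4·0.423678 − 0.426119) / 3 = 0.422864
T_{2}^{(2)} = (16·0.422864 − 0.422968) / 15 = 0.422857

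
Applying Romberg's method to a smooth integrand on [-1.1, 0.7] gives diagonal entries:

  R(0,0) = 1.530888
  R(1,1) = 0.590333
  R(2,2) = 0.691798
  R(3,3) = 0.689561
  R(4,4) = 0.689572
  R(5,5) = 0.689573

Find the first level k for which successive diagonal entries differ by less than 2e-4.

k = 4

|R(1,1) − R(0,0)| = 0.940555 ≥ 2e-4
|R(2,2) − R(1,1)| = 0.101465 ≥ 2e-4
|R(3,3) − R(2,2)| = 0.002237 ≥ 2e-4
|R(4,4) − R(3,3)| = 0.000011 < 2e-4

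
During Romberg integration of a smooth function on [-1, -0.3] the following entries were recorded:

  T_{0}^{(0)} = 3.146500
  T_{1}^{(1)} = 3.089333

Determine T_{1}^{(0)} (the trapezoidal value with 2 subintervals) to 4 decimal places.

3.1036

From T_{1}^{(1)} = (4·T_{1}^{(0)} − T_{0}^{(0)})/3, solve for T_{1}^{(0)}:
4·T_{1}^{(0)} = 3·3.089333 + 3.146500 = 12.414499
T_{1}^{(0)} = 3.103625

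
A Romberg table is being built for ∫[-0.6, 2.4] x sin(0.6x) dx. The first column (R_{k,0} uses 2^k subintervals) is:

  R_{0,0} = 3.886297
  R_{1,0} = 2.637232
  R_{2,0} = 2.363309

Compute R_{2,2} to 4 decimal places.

2.2754

R_{1,1} = 2.637232 + (2.637232 − 3.886297)/3 = 2.220877
R_{2,1} = 2.363309 + (2.363309 − 2.637232)/3 = 2.272001
R_{2,2} = (16·2.272001 − 2.220877) / 15 = 2.275409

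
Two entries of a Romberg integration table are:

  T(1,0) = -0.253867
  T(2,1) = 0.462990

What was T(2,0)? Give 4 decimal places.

From T(2,1) = (4·T(2,0) − T(1,0))/3, solve for T(2,0):
4·T(2,0) = 3·0.462990 + (-0.253867) = 1.135103
T(2,0) = 0.283776

0.2838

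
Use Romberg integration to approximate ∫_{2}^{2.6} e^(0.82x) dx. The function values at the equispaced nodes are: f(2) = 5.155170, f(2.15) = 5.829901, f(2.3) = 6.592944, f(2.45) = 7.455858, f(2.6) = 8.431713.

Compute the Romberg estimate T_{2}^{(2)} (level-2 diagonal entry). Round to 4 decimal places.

3.9958

T_{0}^{(0)} (trapezoid, 1 panel, h=0.6000): 4.076065
T_{1}^{(0)} (trapezoid, 2 panels, h=0.3000): 4.015916
T_{2}^{(0)} (trapezoid, 4 panels, h=0.1500): 4.000822
T_{1}^{(1)} = 4.015916 + (4.015916 − 4.076065)/3 = 3.995866
T_{2}^{(1)} = 4.000822 + (4.000822 − 4.015916)/3 = 3.995791
T_{2}^{(2)} = 3.995791 + (3.995791 − 3.995866)/15 = 3.995786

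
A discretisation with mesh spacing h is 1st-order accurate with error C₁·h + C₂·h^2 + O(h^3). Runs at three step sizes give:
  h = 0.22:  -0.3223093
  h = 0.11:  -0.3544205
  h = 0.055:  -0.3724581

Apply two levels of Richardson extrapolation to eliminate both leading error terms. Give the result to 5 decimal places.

First eliminate the h term (factor 2^1 = 2):
  B₁ = (2·(-0.3544205) − (-0.3223093))/1 = -0.3865317
  B₂ = (2·(-0.3724581) − (-0.3544205))/1 = -0.3904957
Then eliminate the h^2 term (factor 2^2 = 4):
  (4·(-0.3904957) − (-0.3865317))/3 = -0.3918170

-0.39182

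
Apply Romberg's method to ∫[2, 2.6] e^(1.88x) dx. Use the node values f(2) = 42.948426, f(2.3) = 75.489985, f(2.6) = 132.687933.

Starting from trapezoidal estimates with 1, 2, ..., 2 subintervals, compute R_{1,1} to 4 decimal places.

47.7596

R_{0,0} (trapezoid, 1 panel, h=0.6000): 52.690908
R_{1,0} (trapezoid, 2 panels, h=0.3000): 48.992449
R_{1,1} = 48.992449 + (48.992449 − 52.690908)/3 = 47.759629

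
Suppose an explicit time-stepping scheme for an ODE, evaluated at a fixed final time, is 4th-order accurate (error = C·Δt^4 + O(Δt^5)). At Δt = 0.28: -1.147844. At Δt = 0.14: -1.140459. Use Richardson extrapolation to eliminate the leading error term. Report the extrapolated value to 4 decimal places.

Extrapolated value = (16·A(Δt/2) − A(Δt)) / (16 − 1)
= (16·(-1.140459) − (-1.147844)) / 15
= -17.099500 / 15 = -1.139967

-1.1400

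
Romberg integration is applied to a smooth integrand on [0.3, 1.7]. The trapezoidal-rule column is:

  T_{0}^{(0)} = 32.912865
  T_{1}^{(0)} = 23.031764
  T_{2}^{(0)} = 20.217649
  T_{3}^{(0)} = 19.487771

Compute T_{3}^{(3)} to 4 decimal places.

T_{1}^{(1)} = 23.031764 + (23.031764 − 32.912865)/3 = 19.738064
T_{2}^{(1)} = (4·20.217649 − 23.031764) / 3 = 19.279611
T_{3}^{(1)} = (4·19.487771 − 20.217649) / 3 = 19.244478
T_{2}^{(2)} = 19.279611 + (19.279611 − 19.738064)/15 = 19.249047
T_{3}^{(2)} = 19.244478 + (19.244478 − 19.279611)/15 = 19.242136
T_{3}^{(3)} = 19.242136 + (19.242136 − 19.249047)/63 = 19.242026

19.2420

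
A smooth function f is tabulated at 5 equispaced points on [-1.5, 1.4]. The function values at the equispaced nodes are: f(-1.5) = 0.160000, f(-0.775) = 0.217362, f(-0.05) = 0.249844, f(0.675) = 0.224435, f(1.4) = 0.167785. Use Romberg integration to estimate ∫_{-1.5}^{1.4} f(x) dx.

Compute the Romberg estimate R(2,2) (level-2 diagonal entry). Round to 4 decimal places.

R(0,0) (trapezoid, 1 panel, h=2.9000): 0.475288
R(1,0) (trapezoid, 2 panels, h=1.4500): 0.599918
R(2,0) (trapezoid, 4 panels, h=0.7250): 0.620262
R(1,1) = 0.599918 + (0.599918 − 0.475288)/3 = 0.641461
R(2,1) = 0.620262 + (0.620262 − 0.599918)/3 = 0.627043
R(2,2) = 0.627043 + (0.627043 − 0.641461)/15 = 0.626082

0.6261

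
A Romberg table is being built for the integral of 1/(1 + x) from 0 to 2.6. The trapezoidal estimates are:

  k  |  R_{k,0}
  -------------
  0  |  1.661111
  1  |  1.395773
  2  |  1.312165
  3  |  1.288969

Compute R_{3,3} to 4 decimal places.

1.2810

Richardson extrapolation on the trapezoidal column (denominator 4−1=3):
R_{1,1} = (4·1.395773 − 1.661111) / 3 = 1.307327
R_{2,1} = 1.312165 + (1.312165 − 1.395773)/3 = 1.284296
R_{3,1} = (4·1.288969 − 1.312165) / 3 = 1.281237
R_{2,2} = 1.284296 + (1.284296 − 1.307327)/15 = 1.282761
R_{3,2} = (16·1.281237 − 1.284296) / 15 = 1.281033
R_{3,3} = 1.281033 + (1.281033 − 1.282761)/63 = 1.281006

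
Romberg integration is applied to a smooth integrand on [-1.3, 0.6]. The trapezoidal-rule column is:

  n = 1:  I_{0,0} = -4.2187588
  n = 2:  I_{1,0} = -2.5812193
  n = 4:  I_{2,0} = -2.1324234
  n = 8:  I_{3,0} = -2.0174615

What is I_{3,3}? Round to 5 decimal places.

I_{1,1} = -2.5812193 + (-2.5812193 − (-4.2187588))/3 = -2.0353728
I_{2,1} = (4·(-2.1324234) − (-2.5812193)) / 3 = -1.9828248
I_{3,1} = (4·(-2.0174615) − (-2.1324234)) / 3 = -1.9791409
I_{2,2} = (16·(-1.9828248) − (-2.0353728)) / 15 = -1.9793216
I_{3,2} = (16·(-1.9791409) − (-1.9828248)) / 15 = -1.9788953
I_{3,3} = (64·(-1.9788953) − (-1.9793216)) / 63 = -1.9788885

-1.97889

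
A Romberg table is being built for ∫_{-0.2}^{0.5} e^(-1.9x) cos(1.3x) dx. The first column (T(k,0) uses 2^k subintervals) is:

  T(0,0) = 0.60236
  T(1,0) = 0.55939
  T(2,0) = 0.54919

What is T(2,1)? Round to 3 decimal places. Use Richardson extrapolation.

Richardson extrapolation on the trapezoidal column (denominator 4−1=3):
T(2,1) = 0.54919 + (0.54919 − 0.55939)/3 = 0.54579
(Column j=1 coincides with Simpson's rule on the same nodes.)

0.546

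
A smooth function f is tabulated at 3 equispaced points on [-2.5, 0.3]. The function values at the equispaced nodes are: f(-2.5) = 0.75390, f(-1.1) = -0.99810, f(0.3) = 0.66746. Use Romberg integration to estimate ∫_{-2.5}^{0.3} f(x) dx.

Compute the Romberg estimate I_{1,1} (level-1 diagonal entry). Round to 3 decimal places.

-1.200

I_{0,0} (trapezoid, 1 panel, h=2.8000): 1.98990
I_{1,0} (trapezoid, 2 panels, h=1.4000): -0.40239
I_{1,1} = -0.40239 + (-0.40239 − 1.98990)/3 = -1.19982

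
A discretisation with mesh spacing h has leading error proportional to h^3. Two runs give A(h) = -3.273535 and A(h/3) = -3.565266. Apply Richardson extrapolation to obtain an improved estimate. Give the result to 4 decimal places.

Extrapolated value = (27·A(h/3) − A(h)) / (27 − 1)
= (27·(-3.565266) − (-3.273535)) / 26
= -92.988647 / 26 = -3.576486

-3.5765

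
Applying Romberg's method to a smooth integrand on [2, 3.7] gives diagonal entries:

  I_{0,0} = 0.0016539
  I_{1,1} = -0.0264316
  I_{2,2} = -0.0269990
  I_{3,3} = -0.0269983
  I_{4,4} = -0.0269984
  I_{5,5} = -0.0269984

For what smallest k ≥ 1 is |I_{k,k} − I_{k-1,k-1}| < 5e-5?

|I_{1,1} − I_{0,0}| = 0.0280855 ≥ 5e-5
|I_{2,2} − I_{1,1}| = 0.0005674 ≥ 5e-5
|I_{3,3} − I_{2,2}| = 0.0000007 < 5e-5

k = 3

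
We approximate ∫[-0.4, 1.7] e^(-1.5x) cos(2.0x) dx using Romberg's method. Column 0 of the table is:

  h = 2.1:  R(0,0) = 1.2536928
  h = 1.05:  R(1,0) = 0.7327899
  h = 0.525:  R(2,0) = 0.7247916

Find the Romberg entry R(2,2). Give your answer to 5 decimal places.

0.73299

R(1,1) = (4·0.7327899 − 1.2536928) / 3 = 0.5591556
R(2,1) = (4·0.7247916 − 0.7327899) / 3 = 0.7221255
R(2,2) = 0.7221255 + (0.7221255 − 0.5591556)/15 = 0.7329902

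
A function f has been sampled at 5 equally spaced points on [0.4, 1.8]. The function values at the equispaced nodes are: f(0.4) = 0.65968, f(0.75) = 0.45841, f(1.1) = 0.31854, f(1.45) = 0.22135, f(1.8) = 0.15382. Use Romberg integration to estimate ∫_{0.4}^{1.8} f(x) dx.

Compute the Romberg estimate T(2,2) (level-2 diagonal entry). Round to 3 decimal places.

T(0,0) (trapezoid, 1 panel, h=1.4000): 0.56945
T(1,0) (trapezoid, 2 panels, h=0.7000): 0.50770
T(2,0) (trapezoid, 4 panels, h=0.3500): 0.49177
T(1,1) = 0.50770 + (0.50770 − 0.56945)/3 = 0.48712
T(2,1) = 0.49177 + (0.49177 − 0.50770)/3 = 0.48646
T(2,2) = 0.48646 + (0.48646 − 0.48712)/15 = 0.48642

0.486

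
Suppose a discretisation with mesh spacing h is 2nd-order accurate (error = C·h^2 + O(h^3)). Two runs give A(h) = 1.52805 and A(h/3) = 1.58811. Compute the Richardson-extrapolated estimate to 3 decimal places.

1.596

Extrapolated value = (9·A(h/3) − A(h)) / (9 − 1)
= (9·1.58811 − 1.52805) / 8
= 12.76494 / 8 = 1.59562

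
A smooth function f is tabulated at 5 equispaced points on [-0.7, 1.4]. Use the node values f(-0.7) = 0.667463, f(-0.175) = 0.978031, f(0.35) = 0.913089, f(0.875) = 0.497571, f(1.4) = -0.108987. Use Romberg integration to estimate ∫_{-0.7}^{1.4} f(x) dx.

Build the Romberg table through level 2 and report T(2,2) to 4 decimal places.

1.4487

T(0,0) (trapezoid, 1 panel, h=2.1000): 0.586400
T(1,0) (trapezoid, 2 panels, h=1.0500): 1.251943
T(2,0) (trapezoid, 4 panels, h=0.5250): 1.400663
T(1,1) = 1.251943 + (1.251943 − 0.586400)/3 = 1.473791
T(2,1) = 1.400663 + (1.400663 − 1.251943)/3 = 1.450236
T(2,2) = 1.450236 + (1.450236 − 1.473791)/15 = 1.448666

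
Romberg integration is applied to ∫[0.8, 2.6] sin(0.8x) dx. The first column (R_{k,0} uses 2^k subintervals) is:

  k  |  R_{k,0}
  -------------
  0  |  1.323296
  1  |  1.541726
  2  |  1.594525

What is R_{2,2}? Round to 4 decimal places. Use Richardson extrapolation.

1.6120

Richardson extrapolation on the trapezoidal column (denominator 4−1=3):
R_{1,1} = 1.541726 + (1.541726 − 1.323296)/3 = 1.614536
R_{2,1} = 1.594525 + (1.594525 − 1.541726)/3 = 1.612125
R_{2,2} = (16·1.612125 − 1.614536) / 15 = 1.611964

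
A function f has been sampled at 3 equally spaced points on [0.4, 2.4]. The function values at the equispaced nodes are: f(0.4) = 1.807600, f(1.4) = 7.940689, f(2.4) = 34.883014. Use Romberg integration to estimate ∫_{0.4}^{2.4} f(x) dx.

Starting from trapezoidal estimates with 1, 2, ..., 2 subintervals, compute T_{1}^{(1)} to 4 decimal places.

T_{0}^{(0)} (trapezoid, 1 panel, h=2.0000): 36.690614
T_{1}^{(0)} (trapezoid, 2 panels, h=1.0000): 26.285996
T_{1}^{(1)} = 26.285996 + (26.285996 − 36.690614)/3 = 22.817790

22.8178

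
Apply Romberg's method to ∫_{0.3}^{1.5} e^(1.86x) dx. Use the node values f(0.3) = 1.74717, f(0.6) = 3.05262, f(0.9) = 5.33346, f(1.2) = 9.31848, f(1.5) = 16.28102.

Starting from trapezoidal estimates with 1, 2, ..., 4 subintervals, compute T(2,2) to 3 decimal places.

7.814

T(0,0) (trapezoid, 1 panel, h=1.2000): 10.81691
T(1,0) (trapezoid, 2 panels, h=0.6000): 8.60853
T(2,0) (trapezoid, 4 panels, h=0.3000): 8.01560
T(1,1) = 8.60853 + (8.60853 − 10.81691)/3 = 7.87240
T(2,1) = 8.01560 + (8.01560 − 8.60853)/3 = 7.81796
T(2,2) = 7.81796 + (7.81796 − 7.87240)/15 = 7.81433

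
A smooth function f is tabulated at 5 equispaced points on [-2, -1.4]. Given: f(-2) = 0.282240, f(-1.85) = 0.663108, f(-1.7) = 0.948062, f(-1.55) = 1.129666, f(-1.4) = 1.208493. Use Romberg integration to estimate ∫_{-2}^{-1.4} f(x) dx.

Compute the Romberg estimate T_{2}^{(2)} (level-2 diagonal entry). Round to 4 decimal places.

T_{0}^{(0)} (trapezoid, 1 panel, h=0.6000): 0.447220
T_{1}^{(0)} (trapezoid, 2 panels, h=0.3000): 0.508029
T_{2}^{(0)} (trapezoid, 4 panels, h=0.1500): 0.522930
T_{1}^{(1)} = 0.508029 + (0.508029 − 0.447220)/3 = 0.528299
T_{2}^{(1)} = 0.522930 + (0.522930 − 0.508029)/3 = 0.527897
T_{2}^{(2)} = 0.527897 + (0.527897 − 0.528299)/15 = 0.527870

0.5279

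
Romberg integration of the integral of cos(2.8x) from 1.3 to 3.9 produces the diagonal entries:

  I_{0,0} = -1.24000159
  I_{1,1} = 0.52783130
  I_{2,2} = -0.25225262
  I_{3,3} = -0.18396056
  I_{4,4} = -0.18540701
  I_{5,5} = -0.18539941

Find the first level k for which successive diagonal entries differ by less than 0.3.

|I_{1,1} − I_{0,0}| = 1.76783289 ≥ 0.3
|I_{2,2} − I_{1,1}| = 0.78008392 ≥ 0.3
|I_{3,3} − I_{2,2}| = 0.06829206 < 0.3

k = 3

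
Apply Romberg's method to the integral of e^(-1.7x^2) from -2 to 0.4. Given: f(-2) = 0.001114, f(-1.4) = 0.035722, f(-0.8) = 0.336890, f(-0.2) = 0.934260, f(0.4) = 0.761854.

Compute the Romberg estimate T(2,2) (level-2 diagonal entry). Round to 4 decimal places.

1.0779

T(0,0) (trapezoid, 1 panel, h=2.4000): 0.915562
T(1,0) (trapezoid, 2 panels, h=1.2000): 0.862049
T(2,0) (trapezoid, 4 panels, h=0.6000): 1.013014
T(1,1) = 0.862049 + (0.862049 − 0.915562)/3 = 0.844211
T(2,1) = 1.013014 + (1.013014 − 0.862049)/3 = 1.063336
T(2,2) = 1.063336 + (1.063336 − 0.844211)/15 = 1.077944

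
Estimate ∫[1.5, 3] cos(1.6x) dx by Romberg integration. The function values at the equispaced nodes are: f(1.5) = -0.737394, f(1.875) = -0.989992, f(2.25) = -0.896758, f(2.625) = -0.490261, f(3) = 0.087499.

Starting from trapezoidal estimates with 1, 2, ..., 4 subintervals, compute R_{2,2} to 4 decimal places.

R_{0,0} (trapezoid, 1 panel, h=1.5000): -0.487421
R_{1,0} (trapezoid, 2 panels, h=0.7500): -0.916279
R_{2,0} (trapezoid, 4 panels, h=0.3750): -1.013234
R_{1,1} = -0.916279 + (-0.916279 − (-0.487421))/3 = -1.059232
R_{2,1} = -1.013234 + (-1.013234 − (-0.916279))/3 = -1.045552
R_{2,2} = -1.045552 + (-1.045552 − (-1.059232))/15 = -1.044640

-1.0446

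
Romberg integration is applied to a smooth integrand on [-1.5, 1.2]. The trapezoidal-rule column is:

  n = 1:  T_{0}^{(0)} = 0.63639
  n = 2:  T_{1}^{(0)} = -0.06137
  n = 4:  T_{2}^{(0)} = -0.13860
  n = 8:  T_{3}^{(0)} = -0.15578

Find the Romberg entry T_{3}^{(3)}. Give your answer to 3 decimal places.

Richardson extrapolation on the trapezoidal column (denominator 4−1=3):
T_{1}^{(1)} = (4·(-0.06137) − 0.63639) / 3 = -0.29396
T_{2}^{(1)} = (4·(-0.13860) − (-0.06137)) / 3 = -0.16434
T_{3}^{(1)} = -0.15578 + (-0.15578 − (-0.13860))/3 = -0.16151
T_{2}^{(2)} = (16·(-0.16434) − (-0.29396)) / 15 = -0.15570
T_{3}^{(2)} = -0.16151 + (-0.16151 − (-0.16434))/15 = -0.16132
T_{3}^{(3)} = (64·(-0.16132) − (-0.15570)) / 63 = -0.16141
(Column j=1 coincides with Simpson's rule on the same nodes.)

-0.161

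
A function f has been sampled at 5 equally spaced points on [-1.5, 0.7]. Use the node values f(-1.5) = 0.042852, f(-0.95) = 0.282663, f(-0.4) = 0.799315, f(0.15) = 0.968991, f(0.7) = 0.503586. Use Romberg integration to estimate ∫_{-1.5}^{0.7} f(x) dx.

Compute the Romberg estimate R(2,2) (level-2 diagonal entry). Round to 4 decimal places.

R(0,0) (trapezoid, 1 panel, h=2.2000): 0.601082
R(1,0) (trapezoid, 2 panels, h=1.1000): 1.179787
R(2,0) (trapezoid, 4 panels, h=0.5500): 1.278303
R(1,1) = 1.179787 + (1.179787 − 0.601082)/3 = 1.372689
R(2,1) = 1.278303 + (1.278303 − 1.179787)/3 = 1.311142
R(2,2) = 1.311142 + (1.311142 − 1.372689)/15 = 1.307039

1.3070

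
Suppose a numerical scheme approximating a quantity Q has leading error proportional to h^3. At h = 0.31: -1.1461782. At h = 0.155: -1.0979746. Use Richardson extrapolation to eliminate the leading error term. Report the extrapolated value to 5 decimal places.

Extrapolated value = (8·A(h/2) − A(h)) / (8 − 1)
= (8·(-1.0979746) − (-1.1461782)) / 7
= -7.6376186 / 7 = -1.0910884

-1.09109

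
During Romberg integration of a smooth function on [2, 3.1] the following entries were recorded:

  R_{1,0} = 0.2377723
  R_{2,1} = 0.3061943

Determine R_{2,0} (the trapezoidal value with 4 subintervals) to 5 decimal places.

From R_{2,1} = (4·R_{2,0} − R_{1,0})/3, solve for R_{2,0}:
4·R_{2,0} = 3·0.3061943 + 0.2377723 = 1.1563552
R_{2,0} = 0.2890888

0.28909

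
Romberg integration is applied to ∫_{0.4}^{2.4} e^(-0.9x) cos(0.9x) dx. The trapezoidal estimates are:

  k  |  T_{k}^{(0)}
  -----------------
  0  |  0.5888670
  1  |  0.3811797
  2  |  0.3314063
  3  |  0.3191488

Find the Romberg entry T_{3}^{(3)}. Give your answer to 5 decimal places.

T_{1}^{(1)} = 0.3811797 + (0.3811797 − 0.5888670)/3 = 0.3119506
T_{2}^{(1)} = (4·0.3314063 − 0.3811797) / 3 = 0.3148152
T_{3}^{(1)} = 0.3191488 + (0.3191488 − 0.3314063)/3 = 0.3150630
T_{2}^{(2)} = 0.3148152 + (0.3148152 − 0.3119506)/15 = 0.3150062
T_{3}^{(2)} = 0.3150630 + (0.3150630 − 0.3148152)/15 = 0.3150795
T_{3}^{(3)} = 0.3150795 + (0.3150795 − 0.3150062)/63 = 0.3150807
(Column j=1 coincides with Simpson's rule on the same nodes.)

0.31508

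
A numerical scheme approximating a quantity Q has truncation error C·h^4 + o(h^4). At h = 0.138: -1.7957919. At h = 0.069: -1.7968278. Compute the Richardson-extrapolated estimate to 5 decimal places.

The leading error scales as h^4; refining by a factor of 2 reduces it by 2^4 = 16.
Extrapolated value = (16·A(h/2) − A(h)) / (16 − 1)
= (16·(-1.7968278) − (-1.7957919)) / 15
= -26.9534529 / 15 = -1.7968969

-1.79690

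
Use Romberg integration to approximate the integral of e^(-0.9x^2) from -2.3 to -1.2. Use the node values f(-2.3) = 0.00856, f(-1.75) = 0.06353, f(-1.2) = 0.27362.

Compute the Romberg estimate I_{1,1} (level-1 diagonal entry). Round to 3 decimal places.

0.098

I_{0,0} (trapezoid, 1 panel, h=1.1000): 0.15520
I_{1,0} (trapezoid, 2 panels, h=0.5500): 0.11254
I_{1,1} = 0.11254 + (0.11254 − 0.15520)/3 = 0.09832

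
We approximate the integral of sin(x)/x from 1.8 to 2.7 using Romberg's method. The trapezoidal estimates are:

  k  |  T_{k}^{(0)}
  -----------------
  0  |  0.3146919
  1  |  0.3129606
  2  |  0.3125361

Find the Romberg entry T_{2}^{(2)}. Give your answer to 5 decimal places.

0.31240

T_{1}^{(1)} = 0.3129606 + (0.3129606 − 0.3146919)/3 = 0.3123835
T_{2}^{(1)} = (4·0.3125361 − 0.3129606) / 3 = 0.3123946
T_{2}^{(2)} = 0.3123946 + (0.3123946 − 0.3123835)/15 = 0.3123953
(Column j=1 coincides with Simpson's rule on the same nodes.)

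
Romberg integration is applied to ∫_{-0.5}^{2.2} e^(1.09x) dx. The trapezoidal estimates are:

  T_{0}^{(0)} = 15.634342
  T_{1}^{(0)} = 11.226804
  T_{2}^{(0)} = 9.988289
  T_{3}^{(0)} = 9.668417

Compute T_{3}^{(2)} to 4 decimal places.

9.5609

T_{2}^{(1)} = (4·9.988289 − 11.226804) / 3 = 9.575451
T_{3}^{(1)} = (4·9.668417 − 9.988289) / 3 = 9.561793
T_{3}^{(2)} = (16·9.561793 − 9.575451) / 15 = 9.560882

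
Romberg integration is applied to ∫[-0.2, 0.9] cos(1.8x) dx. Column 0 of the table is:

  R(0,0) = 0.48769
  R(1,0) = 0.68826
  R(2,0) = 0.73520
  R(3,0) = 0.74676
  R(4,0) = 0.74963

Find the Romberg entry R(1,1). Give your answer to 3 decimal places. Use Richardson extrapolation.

R(1,1) = (4·0.68826 − 0.48769) / 3 = 0.75512

0.755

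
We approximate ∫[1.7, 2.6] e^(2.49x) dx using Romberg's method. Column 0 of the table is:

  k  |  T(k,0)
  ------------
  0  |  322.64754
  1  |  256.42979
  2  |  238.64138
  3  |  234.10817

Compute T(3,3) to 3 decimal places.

232.589

T(1,1) = (4·256.42979 − 322.64754) / 3 = 234.35721
T(2,1) = (4·238.64138 − 256.42979) / 3 = 232.71191
T(3,1) = 234.10817 + (234.10817 − 238.64138)/3 = 232.59710
T(2,2) = 232.71191 + (232.71191 − 234.35721)/15 = 232.60222
T(3,2) = 232.59710 + (232.59710 − 232.71191)/15 = 232.58945
T(3,3) = 232.58945 + (232.58945 − 232.60222)/63 = 232.58925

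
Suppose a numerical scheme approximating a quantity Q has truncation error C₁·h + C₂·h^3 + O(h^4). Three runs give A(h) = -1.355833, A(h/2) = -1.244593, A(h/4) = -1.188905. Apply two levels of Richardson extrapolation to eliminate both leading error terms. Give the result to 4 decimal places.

-1.1332

First eliminate the h term (factor 2^1 = 2):
  B₁ = (2·(-1.244593) − (-1.355833))/1 = -1.133353
  B₂ = (2·(-1.188905) − (-1.244593))/1 = -1.133217
Then eliminate the h^3 term (factor 2^3 = 8):
  (8·(-1.133217) − (-1.133353))/7 = -1.133198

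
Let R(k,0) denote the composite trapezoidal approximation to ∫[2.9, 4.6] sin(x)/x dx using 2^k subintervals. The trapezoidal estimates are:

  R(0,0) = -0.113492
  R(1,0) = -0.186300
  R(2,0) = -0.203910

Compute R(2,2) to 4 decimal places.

-0.2097

Richardson extrapolation on the trapezoidal column (denominator 4−1=3):
R(1,1) = -0.186300 + (-0.186300 − (-0.113492))/3 = -0.210569
R(2,1) = (4·(-0.203910) − (-0.186300)) / 3 = -0.209780
R(2,2) = (16·(-0.209780) − (-0.210569)) / 15 = -0.209727
(Column j=1 coincides with Simpson's rule on the same nodes.)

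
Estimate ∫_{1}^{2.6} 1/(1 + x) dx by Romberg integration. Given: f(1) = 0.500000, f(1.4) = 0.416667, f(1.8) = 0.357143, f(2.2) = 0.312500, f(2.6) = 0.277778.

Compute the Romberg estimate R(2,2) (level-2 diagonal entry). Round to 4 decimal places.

0.5878

R(0,0) (trapezoid, 1 panel, h=1.6000): 0.622222
R(1,0) (trapezoid, 2 panels, h=0.8000): 0.596826
R(2,0) (trapezoid, 4 panels, h=0.4000): 0.590080
R(1,1) = 0.596826 + (0.596826 − 0.622222)/3 = 0.588361
R(2,1) = 0.590080 + (0.590080 − 0.596826)/3 = 0.587831
R(2,2) = 0.587831 + (0.587831 − 0.588361)/15 = 0.587796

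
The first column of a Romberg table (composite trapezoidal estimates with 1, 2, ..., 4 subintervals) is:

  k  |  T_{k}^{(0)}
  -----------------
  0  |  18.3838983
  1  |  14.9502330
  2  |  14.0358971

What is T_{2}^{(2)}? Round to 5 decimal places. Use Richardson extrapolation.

13.72615

T_{1}^{(1)} = 14.9502330 + (14.9502330 − 18.3838983)/3 = 13.8056779
T_{2}^{(1)} = (4·14.0358971 − 14.9502330) / 3 = 13.7311185
T_{2}^{(2)} = 13.7311185 + (13.7311185 − 13.8056779)/15 = 13.7261479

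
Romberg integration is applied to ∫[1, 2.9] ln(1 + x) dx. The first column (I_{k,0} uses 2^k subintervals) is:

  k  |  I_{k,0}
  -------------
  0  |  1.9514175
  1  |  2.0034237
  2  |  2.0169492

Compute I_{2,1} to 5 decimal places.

2.02146

Richardson extrapolation on the trapezoidal column (denominator 4−1=3):
I_{2,1} = 2.0169492 + (2.0169492 − 2.0034237)/3 = 2.0214577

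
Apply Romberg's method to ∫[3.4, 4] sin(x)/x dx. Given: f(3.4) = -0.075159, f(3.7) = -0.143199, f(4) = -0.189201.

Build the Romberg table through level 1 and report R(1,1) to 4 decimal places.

R(0,0) (trapezoid, 1 panel, h=0.6000): -0.079308
R(1,0) (trapezoid, 2 panels, h=0.3000): -0.082614
R(1,1) = -0.082614 + (-0.082614 − (-0.079308))/3 = -0.083716

-0.0837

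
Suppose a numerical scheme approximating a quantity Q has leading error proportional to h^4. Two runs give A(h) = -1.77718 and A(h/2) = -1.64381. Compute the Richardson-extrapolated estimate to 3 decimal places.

The leading error scales as h^4; refining by a factor of 2 reduces it by 2^4 = 16.
Extrapolated value = (16·A(h/2) − A(h)) / (16 − 1)
= (16·(-1.64381) − (-1.77718)) / 15
= -24.52378 / 15 = -1.63492

-1.635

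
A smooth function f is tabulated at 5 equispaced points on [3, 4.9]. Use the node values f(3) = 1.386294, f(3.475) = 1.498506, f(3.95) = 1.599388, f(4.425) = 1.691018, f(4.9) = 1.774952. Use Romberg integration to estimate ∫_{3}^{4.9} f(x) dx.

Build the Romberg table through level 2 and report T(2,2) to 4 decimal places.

T(0,0) (trapezoid, 1 panel, h=1.9000): 3.003184
T(1,0) (trapezoid, 2 panels, h=0.9500): 3.021010
T(2,0) (trapezoid, 4 panels, h=0.4750): 3.025529
T(1,1) = 3.021010 + (3.021010 − 3.003184)/3 = 3.026952
T(2,1) = 3.025529 + (3.025529 − 3.021010)/3 = 3.027035
T(2,2) = 3.027035 + (3.027035 − 3.026952)/15 = 3.027041

3.0270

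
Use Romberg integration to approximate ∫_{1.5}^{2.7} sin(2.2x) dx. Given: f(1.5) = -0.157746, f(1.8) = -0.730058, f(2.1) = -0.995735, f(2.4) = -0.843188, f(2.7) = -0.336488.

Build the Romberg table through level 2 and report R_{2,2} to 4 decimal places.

R_{0,0} (trapezoid, 1 panel, h=1.2000): -0.296540
R_{1,0} (trapezoid, 2 panels, h=0.6000): -0.745711
R_{2,0} (trapezoid, 4 panels, h=0.3000): -0.844829
R_{1,1} = -0.745711 + (-0.745711 − (-0.296540))/3 = -0.895435
R_{2,1} = -0.844829 + (-0.844829 − (-0.745711))/3 = -0.877868
R_{2,2} = -0.877868 + (-0.877868 − (-0.895435))/15 = -0.876697

-0.8767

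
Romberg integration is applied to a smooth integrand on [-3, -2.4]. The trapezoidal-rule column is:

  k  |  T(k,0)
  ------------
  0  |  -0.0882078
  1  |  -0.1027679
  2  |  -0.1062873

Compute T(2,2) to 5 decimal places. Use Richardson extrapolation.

T(1,1) = (4·(-0.1027679) − (-0.0882078)) / 3 = -0.1076213
T(2,1) = (4·(-0.1062873) − (-0.1027679)) / 3 = -0.1074604
T(2,2) = (16·(-0.1074604) − (-0.1076213)) / 15 = -0.1074497

-0.10745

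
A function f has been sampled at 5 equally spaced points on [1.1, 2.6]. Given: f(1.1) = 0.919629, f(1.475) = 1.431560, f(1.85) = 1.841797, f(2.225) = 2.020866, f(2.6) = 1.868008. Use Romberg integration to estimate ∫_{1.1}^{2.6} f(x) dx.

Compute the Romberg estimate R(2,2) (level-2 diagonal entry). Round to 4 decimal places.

2.5349

R(0,0) (trapezoid, 1 panel, h=1.5000): 2.090728
R(1,0) (trapezoid, 2 panels, h=0.7500): 2.426712
R(2,0) (trapezoid, 4 panels, h=0.3750): 2.508016
R(1,1) = 2.426712 + (2.426712 − 2.090728)/3 = 2.538707
R(2,1) = 2.508016 + (2.508016 − 2.426712)/3 = 2.535117
R(2,2) = 2.535117 + (2.535117 − 2.538707)/15 = 2.534878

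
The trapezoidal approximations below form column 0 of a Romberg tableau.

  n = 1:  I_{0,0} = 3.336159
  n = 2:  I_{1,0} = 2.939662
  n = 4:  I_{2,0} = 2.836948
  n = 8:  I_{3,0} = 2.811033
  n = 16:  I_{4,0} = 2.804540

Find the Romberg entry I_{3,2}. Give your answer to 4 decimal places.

2.8024

Richardson extrapolation on the trapezoidal column (denominator 4−1=3):
I_{2,1} = (4·2.836948 − 2.939662) / 3 = 2.802710
I_{3,1} = 2.811033 + (2.811033 − 2.836948)/3 = 2.802395
I_{3,2} = (16·2.802395 − 2.802710) / 15 = 2.802374
(Column j=1 coincides with Simpson's rule on the same nodes.)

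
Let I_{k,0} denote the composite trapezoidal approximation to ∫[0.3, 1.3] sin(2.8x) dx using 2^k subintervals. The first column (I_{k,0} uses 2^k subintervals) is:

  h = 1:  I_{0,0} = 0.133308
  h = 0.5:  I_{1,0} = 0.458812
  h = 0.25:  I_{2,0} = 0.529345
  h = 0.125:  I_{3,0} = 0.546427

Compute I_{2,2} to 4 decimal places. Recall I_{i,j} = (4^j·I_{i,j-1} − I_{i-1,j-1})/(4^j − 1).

0.5519

Richardson extrapolation on the trapezoidal column (denominator 4−1=3):
I_{1,1} = (4·0.458812 − 0.133308) / 3 = 0.567313
I_{2,1} = (4·0.529345 − 0.458812) / 3 = 0.552856
I_{2,2} = 0.552856 + (0.552856 − 0.567313)/15 = 0.551892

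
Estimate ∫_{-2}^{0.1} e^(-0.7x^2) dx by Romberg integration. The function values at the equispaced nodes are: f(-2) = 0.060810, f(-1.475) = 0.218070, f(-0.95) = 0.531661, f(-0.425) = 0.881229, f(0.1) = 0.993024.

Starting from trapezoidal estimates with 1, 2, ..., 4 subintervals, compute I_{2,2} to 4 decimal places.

I_{0,0} (trapezoid, 1 panel, h=2.1000): 1.106526
I_{1,0} (trapezoid, 2 panels, h=1.0500): 1.111507
I_{2,0} (trapezoid, 4 panels, h=0.5250): 1.132885
I_{1,1} = 1.111507 + (1.111507 − 1.106526)/3 = 1.113167
I_{2,1} = 1.132885 + (1.132885 − 1.111507)/3 = 1.140011
I_{2,2} = 1.140011 + (1.140011 − 1.113167)/15 = 1.141801

1.1418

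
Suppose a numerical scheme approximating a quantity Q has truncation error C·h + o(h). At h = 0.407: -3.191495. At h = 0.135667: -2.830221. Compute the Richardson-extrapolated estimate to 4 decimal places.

The leading error scales as h; refining by a factor of 3 reduces it by 3^1 = 3.
Extrapolated value = (3·A(h/3) − A(h)) / (3 − 1)
= (3·(-2.830221) − (-3.191495)) / 2
= -5.299168 / 2 = -2.649584

-2.6496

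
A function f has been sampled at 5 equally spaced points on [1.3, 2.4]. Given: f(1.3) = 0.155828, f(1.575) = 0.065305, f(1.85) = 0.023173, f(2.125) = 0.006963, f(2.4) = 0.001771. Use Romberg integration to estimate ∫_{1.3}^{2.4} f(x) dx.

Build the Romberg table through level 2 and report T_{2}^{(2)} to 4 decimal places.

0.0451

T_{0}^{(0)} (trapezoid, 1 panel, h=1.1000): 0.086679
T_{1}^{(0)} (trapezoid, 2 panels, h=0.5500): 0.056085
T_{2}^{(0)} (trapezoid, 4 panels, h=0.2750): 0.047916
T_{1}^{(1)} = 0.056085 + (0.056085 − 0.086679)/3 = 0.045887
T_{2}^{(1)} = 0.047916 + (0.047916 − 0.056085)/3 = 0.045193
T_{2}^{(2)} = 0.045193 + (0.045193 − 0.045887)/15 = 0.045147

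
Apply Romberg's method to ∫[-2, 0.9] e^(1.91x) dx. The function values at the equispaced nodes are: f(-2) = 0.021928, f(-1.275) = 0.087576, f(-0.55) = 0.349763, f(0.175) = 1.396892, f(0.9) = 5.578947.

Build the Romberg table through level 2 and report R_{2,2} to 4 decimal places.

R_{0,0} (trapezoid, 1 panel, h=2.9000): 8.121269
R_{1,0} (trapezoid, 2 panels, h=1.4500): 4.567791
R_{2,0} (trapezoid, 4 panels, h=0.7250): 3.360135
R_{1,1} = 4.567791 + (4.567791 − 8.121269)/3 = 3.383298
R_{2,1} = 3.360135 + (3.360135 − 4.567791)/3 = 2.957583
R_{2,2} = 2.957583 + (2.957583 − 3.383298)/15 = 2.929202

2.9292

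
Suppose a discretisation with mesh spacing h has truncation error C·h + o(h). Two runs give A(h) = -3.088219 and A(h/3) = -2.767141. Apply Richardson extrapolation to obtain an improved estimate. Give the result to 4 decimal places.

-2.6066

The leading error scales as h; refining by a factor of 3 reduces it by 3^1 = 3.
Extrapolated value = (3·A(h/3) − A(h)) / (3 − 1)
= (3·(-2.767141) − (-3.088219)) / 2
= -5.213204 / 2 = -2.606602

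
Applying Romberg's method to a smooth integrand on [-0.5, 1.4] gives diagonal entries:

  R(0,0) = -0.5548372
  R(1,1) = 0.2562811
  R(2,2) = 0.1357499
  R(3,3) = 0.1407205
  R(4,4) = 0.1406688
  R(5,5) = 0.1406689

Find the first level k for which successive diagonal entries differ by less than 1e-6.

k = 5

|R(1,1) − R(0,0)| = 0.8111183 ≥ 1e-6
|R(2,2) − R(1,1)| = 0.1205312 ≥ 1e-6
|R(3,3) − R(2,2)| = 0.0049706 ≥ 1e-6
|R(4,4) − R(3,3)| = 0.0000517 ≥ 1e-6
|R(5,5) − R(4,4)| = 0.0000001 < 1e-6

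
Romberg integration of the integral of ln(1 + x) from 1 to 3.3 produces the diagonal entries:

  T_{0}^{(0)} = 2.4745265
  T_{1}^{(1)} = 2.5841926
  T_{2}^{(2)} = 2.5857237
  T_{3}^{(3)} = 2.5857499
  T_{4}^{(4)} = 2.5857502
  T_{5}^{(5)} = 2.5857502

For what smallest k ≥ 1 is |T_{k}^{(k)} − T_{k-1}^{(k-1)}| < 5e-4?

k = 3

|T_{1}^{(1)} − T_{0}^{(0)}| = 0.1096661 ≥ 5e-4
|T_{2}^{(2)} − T_{1}^{(1)}| = 0.0015311 ≥ 5e-4
|T_{3}^{(3)} − T_{2}^{(2)}| = 0.0000262 < 5e-4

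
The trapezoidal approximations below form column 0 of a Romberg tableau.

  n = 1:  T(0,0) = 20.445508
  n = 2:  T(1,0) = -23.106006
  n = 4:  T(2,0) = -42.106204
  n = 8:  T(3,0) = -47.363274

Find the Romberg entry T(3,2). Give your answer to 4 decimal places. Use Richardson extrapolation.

T(2,1) = -42.106204 + (-42.106204 − (-23.106006))/3 = -48.439603
T(3,1) = (4·(-47.363274) − (-42.106204)) / 3 = -49.115631
T(3,2) = (16·(-49.115631) − (-48.439603)) / 15 = -49.160700

-49.1607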